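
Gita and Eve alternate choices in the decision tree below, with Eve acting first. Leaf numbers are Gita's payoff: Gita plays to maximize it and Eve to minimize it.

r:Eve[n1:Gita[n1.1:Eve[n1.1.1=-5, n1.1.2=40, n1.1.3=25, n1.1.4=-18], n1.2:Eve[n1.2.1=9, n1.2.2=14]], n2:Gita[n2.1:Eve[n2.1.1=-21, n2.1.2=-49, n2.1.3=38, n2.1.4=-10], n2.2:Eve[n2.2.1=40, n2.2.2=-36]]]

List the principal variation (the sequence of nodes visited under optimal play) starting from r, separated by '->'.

r -> n2 -> n2.2 -> n2.2.2

n1.1 (Eve): min(-5, 40, 25, -18) = -18
n1.2 (Eve): min(9, 14) = 9
n1 (Gita): max(-18, 9) = 9
n2.1 (Eve): min(-21, -49, 38, -10) = -49
n2.2 (Eve): min(40, -36) = -36
n2 (Gita): max(-49, -36) = -36
r (Eve): min(9, -36) = -36
At r, Eve picks n2 (lowest: -36).
At n2, Gita picks n2.2 (highest: -36).
At n2.2, Eve picks n2.2.2 (lowest: -36).
Terminal value -36.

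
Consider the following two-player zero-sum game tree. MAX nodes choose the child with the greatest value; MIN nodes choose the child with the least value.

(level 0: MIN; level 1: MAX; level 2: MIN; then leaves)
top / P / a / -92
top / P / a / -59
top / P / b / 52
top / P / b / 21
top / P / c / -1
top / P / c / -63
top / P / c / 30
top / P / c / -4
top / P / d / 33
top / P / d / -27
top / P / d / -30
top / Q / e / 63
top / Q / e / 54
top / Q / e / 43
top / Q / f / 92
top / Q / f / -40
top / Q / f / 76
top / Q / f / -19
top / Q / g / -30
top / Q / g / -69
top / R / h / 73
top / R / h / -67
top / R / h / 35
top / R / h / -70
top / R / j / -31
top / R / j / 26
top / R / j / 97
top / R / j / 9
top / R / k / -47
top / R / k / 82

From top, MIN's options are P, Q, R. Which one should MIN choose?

a (MIN): min(-92, -59) = -92
b (MIN): min(52, 21) = 21
c (MIN): min(-1, -63, 30, -4) = -63
d (MIN): min(33, -27, -30) = -30
P (MAX): max(-92, 21, -63, -30) = 21
e (MIN): min(63, 54, 43) = 43
f (MIN): min(92, -40, 76, -19) = -40
g (MIN): min(-30, -69) = -69
Q (MAX): max(43, -40, -69) = 43
h (MIN): min(73, -67, 35, -70) = -70
j (MIN): min(-31, 26, 97, 9) = -31
k (MIN): min(-47, 82) = -47
R (MAX): max(-70, -31, -47) = -31
top (MIN): min(21, 43, -31) = -31
MIN at top wants the lowest of {P=21, Q=43, R=-31}, so chooses R.

R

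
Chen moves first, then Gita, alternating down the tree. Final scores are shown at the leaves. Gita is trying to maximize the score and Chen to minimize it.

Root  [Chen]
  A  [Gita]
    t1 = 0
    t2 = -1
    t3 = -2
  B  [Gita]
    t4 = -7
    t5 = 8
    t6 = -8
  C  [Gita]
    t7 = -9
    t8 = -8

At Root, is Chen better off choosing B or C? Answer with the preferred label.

B (Gita): max(-7, 8, -8) = 8
C (Gita): max(-9, -8) = -8
Chen prefers the lower value; B=8, C=-8. C is better since -8 < 8.

C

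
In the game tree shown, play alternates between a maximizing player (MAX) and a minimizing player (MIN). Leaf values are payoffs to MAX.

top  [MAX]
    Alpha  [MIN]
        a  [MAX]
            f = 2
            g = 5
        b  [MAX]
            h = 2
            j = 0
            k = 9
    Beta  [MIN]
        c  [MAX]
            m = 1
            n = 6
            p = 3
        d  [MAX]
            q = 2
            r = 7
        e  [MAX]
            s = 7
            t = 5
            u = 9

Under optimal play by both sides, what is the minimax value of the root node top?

6

a (MAX): max(2, 5) = 5
b (MAX): max(2, 0, 9) = 9
Alpha (MIN): min(5, 9) = 5
c (MAX): max(1, 6, 3) = 6
d (MAX): max(2, 7) = 7
e (MAX): max(7, 5, 9) = 9
Beta (MIN): min(6, 7, 9) = 6
top (MAX): max(5, 6) = 6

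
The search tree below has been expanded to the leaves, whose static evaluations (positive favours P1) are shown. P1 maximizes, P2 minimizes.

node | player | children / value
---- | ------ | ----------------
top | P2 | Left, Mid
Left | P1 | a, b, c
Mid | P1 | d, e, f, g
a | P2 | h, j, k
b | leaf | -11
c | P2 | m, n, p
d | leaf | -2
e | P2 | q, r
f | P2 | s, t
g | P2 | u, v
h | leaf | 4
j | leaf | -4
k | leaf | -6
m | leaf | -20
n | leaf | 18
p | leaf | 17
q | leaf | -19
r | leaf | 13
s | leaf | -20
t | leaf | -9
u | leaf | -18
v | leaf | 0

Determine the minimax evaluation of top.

a (P2): min(4, -4, -6) = -6
c (P2): min(-20, 18, 17) = -20
Left (P1): max(-6, -11, -20) = -6
e (P2): min(-19, 13) = -19
f (P2): min(-20, -9) = -20
g (P2): min(-18, 0) = -18
Mid (P1): max(-2, -19, -20, -18) = -2
top (P2): min(-6, -2) = -6

-6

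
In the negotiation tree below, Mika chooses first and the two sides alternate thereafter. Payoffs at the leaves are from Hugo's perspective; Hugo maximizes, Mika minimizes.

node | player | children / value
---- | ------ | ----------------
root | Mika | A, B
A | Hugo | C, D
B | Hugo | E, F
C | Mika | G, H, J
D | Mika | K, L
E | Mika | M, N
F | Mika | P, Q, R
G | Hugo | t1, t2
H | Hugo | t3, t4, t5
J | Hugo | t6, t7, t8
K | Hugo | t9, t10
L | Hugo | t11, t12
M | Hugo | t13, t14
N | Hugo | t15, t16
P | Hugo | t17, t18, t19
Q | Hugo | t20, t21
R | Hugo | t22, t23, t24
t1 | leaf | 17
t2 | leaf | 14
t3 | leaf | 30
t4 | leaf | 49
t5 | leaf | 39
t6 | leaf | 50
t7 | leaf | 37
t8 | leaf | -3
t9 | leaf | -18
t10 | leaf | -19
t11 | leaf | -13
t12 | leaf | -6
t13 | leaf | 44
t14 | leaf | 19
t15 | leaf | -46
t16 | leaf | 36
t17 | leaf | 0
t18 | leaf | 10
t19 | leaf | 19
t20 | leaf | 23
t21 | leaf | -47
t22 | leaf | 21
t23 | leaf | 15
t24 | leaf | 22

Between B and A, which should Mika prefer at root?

A

M (Hugo): max(44, 19) = 44
N (Hugo): max(-46, 36) = 36
E (Mika): min(44, 36) = 36
P (Hugo): max(0, 10, 19) = 19
Q (Hugo): max(23, -47) = 23
R (Hugo): max(21, 15, 22) = 22
F (Mika): min(19, 23, 22) = 19
B (Hugo): max(36, 19) = 36
G (Hugo): max(17, 14) = 17
H (Hugo): max(30, 49, 39) = 49
J (Hugo): max(50, 37, -3) = 50
C (Mika): min(17, 49, 50) = 17
K (Hugo): max(-18, -19) = -18
L (Hugo): max(-13, -6) = -6
D (Mika): min(-18, -6) = -18
A (Hugo): max(17, -18) = 17
Mika prefers the lower value; B=36, A=17. A is better since 17 < 36.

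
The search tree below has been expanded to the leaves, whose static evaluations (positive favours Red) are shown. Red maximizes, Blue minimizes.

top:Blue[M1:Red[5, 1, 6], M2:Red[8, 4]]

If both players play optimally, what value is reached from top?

6

M1 (Red): max(5, 1, 6) = 6
M2 (Red): max(8, 4) = 8
top (Blue): min(6, 8) = 6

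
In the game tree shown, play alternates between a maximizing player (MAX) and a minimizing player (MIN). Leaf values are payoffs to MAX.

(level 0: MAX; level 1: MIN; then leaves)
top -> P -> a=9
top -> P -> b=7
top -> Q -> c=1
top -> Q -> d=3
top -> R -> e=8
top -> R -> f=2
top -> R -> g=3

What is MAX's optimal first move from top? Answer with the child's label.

P (MIN): min(9, 7) = 7
Q (MIN): min(1, 3) = 1
R (MIN): min(8, 2, 3) = 2
top (MAX): max(7, 1, 2) = 7
MAX at top wants the highest of {P=7, Q=1, R=2}, so chooses P.

P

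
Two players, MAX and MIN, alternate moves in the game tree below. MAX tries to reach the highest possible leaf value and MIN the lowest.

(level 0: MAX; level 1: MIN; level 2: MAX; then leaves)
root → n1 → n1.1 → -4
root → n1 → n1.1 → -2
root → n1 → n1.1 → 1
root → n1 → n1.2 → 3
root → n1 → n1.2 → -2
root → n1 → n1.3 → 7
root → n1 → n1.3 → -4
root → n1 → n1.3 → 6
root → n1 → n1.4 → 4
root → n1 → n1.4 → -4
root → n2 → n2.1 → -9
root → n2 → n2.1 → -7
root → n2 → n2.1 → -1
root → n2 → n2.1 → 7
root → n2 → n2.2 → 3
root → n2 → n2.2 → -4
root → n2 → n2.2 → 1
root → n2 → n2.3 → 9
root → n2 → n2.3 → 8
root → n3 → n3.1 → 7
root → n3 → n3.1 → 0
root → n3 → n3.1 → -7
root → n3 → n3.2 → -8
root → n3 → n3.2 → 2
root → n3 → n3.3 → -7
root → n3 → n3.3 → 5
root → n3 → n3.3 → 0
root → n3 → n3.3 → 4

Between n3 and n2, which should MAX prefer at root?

n3.1 (MAX): max(7, 0, -7) = 7
n3.2 (MAX): max(-8, 2) = 2
n3.3 (MAX): max(-7, 5, 0, 4) = 5
n3 (MIN): min(7, 2, 5) = 2
n2.1 (MAX): max(-9, -7, -1, 7) = 7
n2.2 (MAX): max(3, -4, 1) = 3
n2.3 (MAX): max(9, 8) = 9
n2 (MIN): min(7, 3, 9) = 3
MAX prefers the higher value; n3=2, n2=3. n2 is better since 3 > 2.

n2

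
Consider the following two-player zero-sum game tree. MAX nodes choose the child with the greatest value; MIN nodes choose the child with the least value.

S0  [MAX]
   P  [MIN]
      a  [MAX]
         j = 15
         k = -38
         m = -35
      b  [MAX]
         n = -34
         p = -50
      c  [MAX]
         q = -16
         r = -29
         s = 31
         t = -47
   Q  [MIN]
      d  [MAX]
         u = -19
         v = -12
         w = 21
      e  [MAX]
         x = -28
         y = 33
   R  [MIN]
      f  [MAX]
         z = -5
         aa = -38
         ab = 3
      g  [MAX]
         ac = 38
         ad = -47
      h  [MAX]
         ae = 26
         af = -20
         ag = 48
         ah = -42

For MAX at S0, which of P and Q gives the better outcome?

Q

a (MAX): max(15, -38, -35) = 15
b (MAX): max(-34, -50) = -34
c (MAX): max(-16, -29, 31, -47) = 31
P (MIN): min(15, -34, 31) = -34
d (MAX): max(-19, -12, 21) = 21
e (MAX): max(-28, 33) = 33
Q (MIN): min(21, 33) = 21
MAX prefers the higher value; P=-34, Q=21. Q is better since 21 > -34.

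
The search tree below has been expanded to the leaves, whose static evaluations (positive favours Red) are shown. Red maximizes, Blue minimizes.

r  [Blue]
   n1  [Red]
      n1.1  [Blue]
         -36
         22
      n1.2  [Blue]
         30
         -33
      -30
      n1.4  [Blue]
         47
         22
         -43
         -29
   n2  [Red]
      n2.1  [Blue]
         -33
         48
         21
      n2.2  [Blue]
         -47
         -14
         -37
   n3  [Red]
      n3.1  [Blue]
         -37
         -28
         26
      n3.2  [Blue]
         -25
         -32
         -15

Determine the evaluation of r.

-33

n1.1 (Blue): min(-36, 22) = -36
n1.2 (Blue): min(30, -33) = -33
n1.4 (Blue): min(47, 22, -43, -29) = -43
n1 (Red): max(-36, -33, -30, -43) = -30
n2.1 (Blue): min(-33, 48, 21) = -33
n2.2 (Blue): min(-47, -14, -37) = -47
n2 (Red): max(-33, -47) = -33
n3.1 (Blue): min(-37, -28, 26) = -37
n3.2 (Blue): min(-25, -32, -15) = -32
n3 (Red): max(-37, -32) = -32
r (Blue): min(-30, -33, -32) = -33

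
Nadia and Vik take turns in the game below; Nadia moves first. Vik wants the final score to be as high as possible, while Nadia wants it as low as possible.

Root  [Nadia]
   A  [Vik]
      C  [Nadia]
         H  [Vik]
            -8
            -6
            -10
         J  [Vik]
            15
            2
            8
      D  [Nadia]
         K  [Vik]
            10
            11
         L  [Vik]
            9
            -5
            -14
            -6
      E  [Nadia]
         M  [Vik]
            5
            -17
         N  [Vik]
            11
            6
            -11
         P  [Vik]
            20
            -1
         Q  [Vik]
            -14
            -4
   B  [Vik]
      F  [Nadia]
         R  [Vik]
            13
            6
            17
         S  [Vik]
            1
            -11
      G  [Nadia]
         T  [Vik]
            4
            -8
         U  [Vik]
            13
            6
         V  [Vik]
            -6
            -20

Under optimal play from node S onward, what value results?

S (Vik): max(1, -11) = 1

1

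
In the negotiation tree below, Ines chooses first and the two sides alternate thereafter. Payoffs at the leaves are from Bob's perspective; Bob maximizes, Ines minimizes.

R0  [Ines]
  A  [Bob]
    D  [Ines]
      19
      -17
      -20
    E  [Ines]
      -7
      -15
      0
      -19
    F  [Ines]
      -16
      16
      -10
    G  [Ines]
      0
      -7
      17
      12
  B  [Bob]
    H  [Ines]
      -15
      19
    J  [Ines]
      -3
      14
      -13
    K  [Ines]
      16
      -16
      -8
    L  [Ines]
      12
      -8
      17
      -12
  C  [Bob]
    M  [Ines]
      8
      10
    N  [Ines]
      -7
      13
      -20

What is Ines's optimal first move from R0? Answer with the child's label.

D (Ines): min(19, -17, -20) = -20
E (Ines): min(-7, -15, 0, -19) = -19
F (Ines): min(-16, 16, -10) = -16
G (Ines): min(0, -7, 17, 12) = -7
A (Bob): max(-20, -19, -16, -7) = -7
H (Ines): min(-15, 19) = -15
J (Ines): min(-3, 14, -13) = -13
K (Ines): min(16, -16, -8) = -16
L (Ines): min(12, -8, 17, -12) = -12
B (Bob): max(-15, -13, -16, -12) = -12
M (Ines): min(8, 10) = 8
N (Ines): min(-7, 13, -20) = -20
C (Bob): max(8, -20) = 8
R0 (Ines): min(-7, -12, 8) = -12
Ines at R0 wants the lowest of {A=-7, B=-12, C=8}, so chooses B.

B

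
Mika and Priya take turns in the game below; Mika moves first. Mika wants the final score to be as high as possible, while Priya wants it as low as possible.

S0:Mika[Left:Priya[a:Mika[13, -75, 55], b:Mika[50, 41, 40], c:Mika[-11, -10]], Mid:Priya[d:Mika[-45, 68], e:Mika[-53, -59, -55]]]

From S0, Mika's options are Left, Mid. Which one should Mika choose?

Left

a (Mika): max(13, -75, 55) = 55
b (Mika): max(50, 41, 40) = 50
c (Mika): max(-11, -10) = -10
Left (Priya): min(55, 50, -10) = -10
d (Mika): max(-45, 68) = 68
e (Mika): max(-53, -59, -55) = -53
Mid (Priya): min(68, -53) = -53
S0 (Mika): max(-10, -53) = -10
Mika at S0 wants the highest of {Left=-10, Mid=-53}, so chooses Left.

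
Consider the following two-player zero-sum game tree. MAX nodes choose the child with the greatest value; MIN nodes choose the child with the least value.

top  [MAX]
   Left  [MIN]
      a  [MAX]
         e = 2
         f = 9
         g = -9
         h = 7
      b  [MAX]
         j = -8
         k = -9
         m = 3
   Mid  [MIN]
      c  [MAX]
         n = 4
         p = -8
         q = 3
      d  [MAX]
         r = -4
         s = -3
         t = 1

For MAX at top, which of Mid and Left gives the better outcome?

c (MAX): max(4, -8, 3) = 4
d (MAX): max(-4, -3, 1) = 1
Mid (MIN): min(4, 1) = 1
a (MAX): max(2, 9, -9, 7) = 9
b (MAX): max(-8, -9, 3) = 3
Left (MIN): min(9, 3) = 3
MAX prefers the higher value; Mid=1, Left=3. Left is better since 3 > 1.

Left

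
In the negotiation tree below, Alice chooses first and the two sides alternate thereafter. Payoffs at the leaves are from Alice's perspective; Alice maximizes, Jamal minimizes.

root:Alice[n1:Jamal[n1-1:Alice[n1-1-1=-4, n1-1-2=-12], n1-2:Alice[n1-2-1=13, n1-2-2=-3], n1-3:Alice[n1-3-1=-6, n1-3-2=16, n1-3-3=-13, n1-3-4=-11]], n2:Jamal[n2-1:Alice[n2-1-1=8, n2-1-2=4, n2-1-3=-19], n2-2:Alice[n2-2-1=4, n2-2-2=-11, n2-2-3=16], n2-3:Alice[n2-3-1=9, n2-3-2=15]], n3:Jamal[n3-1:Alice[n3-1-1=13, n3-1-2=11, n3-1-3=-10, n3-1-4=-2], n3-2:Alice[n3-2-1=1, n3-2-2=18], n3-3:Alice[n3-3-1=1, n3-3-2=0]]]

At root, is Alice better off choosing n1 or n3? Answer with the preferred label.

n1-1 (Alice): max(-4, -12) = -4
n1-2 (Alice): max(13, -3) = 13
n1-3 (Alice): max(-6, 16, -13, -11) = 16
n1 (Jamal): min(-4, 13, 16) = -4
n3-1 (Alice): max(13, 11, -10, -2) = 13
n3-2 (Alice): max(1, 18) = 18
n3-3 (Alice): max(1, 0) = 1
n3 (Jamal): min(13, 18, 1) = 1
Alice prefers the higher value; n1=-4, n3=1. n3 is better since 1 > -4.

n3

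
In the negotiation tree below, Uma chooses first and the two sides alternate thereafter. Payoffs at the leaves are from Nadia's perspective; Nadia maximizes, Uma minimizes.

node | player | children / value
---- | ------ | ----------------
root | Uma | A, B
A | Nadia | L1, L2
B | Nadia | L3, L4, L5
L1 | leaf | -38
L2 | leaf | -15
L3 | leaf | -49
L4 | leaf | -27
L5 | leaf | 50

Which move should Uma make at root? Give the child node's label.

A

A (Nadia): max(-38, -15) = -15
B (Nadia): max(-49, -27, 50) = 50
root (Uma): min(-15, 50) = -15
Uma at root wants the lowest of {A=-15, B=50}, so chooses A.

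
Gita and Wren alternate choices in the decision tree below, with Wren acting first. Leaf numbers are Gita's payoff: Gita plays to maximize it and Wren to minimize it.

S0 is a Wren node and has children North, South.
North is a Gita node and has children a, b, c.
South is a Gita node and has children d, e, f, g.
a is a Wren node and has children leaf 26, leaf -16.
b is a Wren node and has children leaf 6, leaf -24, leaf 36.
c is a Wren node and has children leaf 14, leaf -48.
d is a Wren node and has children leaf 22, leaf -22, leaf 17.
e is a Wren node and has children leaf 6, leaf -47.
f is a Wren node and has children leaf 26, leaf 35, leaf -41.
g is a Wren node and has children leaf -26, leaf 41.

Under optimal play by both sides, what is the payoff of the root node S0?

a (Wren): min(26, -16) = -16
b (Wren): min(6, -24, 36) = -24
c (Wren): min(14, -48) = -48
North (Gita): max(-16, -24, -48) = -16
d (Wren): min(22, -22, 17) = -22
e (Wren): min(6, -47) = -47
f (Wren): min(26, 35, -41) = -41
g (Wren): min(-26, 41) = -26
South (Gita): max(-22, -47, -41, -26) = -22
S0 (Wren): min(-16, -22) = -22

-22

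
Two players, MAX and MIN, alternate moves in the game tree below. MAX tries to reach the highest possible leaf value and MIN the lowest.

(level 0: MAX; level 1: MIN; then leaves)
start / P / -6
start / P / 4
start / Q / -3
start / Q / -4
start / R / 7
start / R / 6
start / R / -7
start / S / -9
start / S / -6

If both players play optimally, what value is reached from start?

-4

P (MIN): min(-6, 4) = -6
Q (MIN): min(-3, -4) = -4
R (MIN): min(7, 6, -7) = -7
S (MIN): min(-9, -6) = -9
start (MAX): max(-6, -4, -7, -9) = -4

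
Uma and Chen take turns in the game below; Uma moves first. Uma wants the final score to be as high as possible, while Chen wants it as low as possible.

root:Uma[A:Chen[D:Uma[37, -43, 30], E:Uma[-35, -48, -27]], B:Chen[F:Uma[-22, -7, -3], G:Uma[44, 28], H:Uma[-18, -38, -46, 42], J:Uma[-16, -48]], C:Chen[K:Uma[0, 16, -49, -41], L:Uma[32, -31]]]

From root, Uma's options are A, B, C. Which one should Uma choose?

C

D (Uma): max(37, -43, 30) = 37
E (Uma): max(-35, -48, -27) = -27
A (Chen): min(37, -27) = -27
F (Uma): max(-22, -7, -3) = -3
G (Uma): max(44, 28) = 44
H (Uma): max(-18, -38, -46, 42) = 42
J (Uma): max(-16, -48) = -16
B (Chen): min(-3, 44, 42, -16) = -16
K (Uma): max(0, 16, -49, -41) = 16
L (Uma): max(32, -31) = 32
C (Chen): min(16, 32) = 16
root (Uma): max(-27, -16, 16) = 16
Uma at root wants the highest of {A=-27, B=-16, C=16}, so chooses C.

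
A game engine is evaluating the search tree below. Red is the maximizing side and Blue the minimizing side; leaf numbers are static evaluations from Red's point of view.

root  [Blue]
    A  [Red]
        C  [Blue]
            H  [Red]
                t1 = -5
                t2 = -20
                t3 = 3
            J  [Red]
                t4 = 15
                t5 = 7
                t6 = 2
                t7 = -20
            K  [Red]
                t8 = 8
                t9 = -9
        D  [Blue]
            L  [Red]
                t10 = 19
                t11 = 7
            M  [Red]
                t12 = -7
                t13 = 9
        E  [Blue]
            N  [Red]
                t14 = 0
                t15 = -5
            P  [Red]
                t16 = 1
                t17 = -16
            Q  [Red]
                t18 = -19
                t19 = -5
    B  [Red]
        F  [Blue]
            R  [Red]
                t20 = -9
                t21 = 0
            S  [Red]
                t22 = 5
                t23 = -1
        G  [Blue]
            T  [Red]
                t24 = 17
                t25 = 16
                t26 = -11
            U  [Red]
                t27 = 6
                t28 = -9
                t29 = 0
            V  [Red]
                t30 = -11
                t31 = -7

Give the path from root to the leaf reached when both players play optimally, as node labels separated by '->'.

H (Red): max(-5, -20, 3) = 3
J (Red): max(15, 7, 2, -20) = 15
K (Red): max(8, -9) = 8
C (Blue): min(3, 15, 8) = 3
L (Red): max(19, 7) = 19
M (Red): max(-7, 9) = 9
D (Blue): min(19, 9) = 9
N (Red): max(0, -5) = 0
P (Red): max(1, -16) = 1
Q (Red): max(-19, -5) = -5
E (Blue): min(0, 1, -5) = -5
A (Red): max(3, 9, -5) = 9
R (Red): max(-9, 0) = 0
S (Red): max(5, -1) = 5
F (Blue): min(0, 5) = 0
T (Red): max(17, 16, -11) = 17
U (Red): max(6, -9, 0) = 6
V (Red): max(-11, -7) = -7
G (Blue): min(17, 6, -7) = -7
B (Red): max(0, -7) = 0
root (Blue): min(9, 0) = 0
At root, Blue picks B (lowest: 0).
At B, Red picks F (highest: 0).
At F, Blue picks R (lowest: 0).
At R, Red picks t21 (highest: 0).
Terminal value 0.

root -> B -> F -> R -> t21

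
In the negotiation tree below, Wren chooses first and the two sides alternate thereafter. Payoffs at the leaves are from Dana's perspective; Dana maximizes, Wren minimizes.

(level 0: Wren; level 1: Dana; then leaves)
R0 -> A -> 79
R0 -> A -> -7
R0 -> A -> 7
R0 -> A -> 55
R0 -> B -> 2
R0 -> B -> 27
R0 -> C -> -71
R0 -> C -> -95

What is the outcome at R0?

A (Dana): max(79, -7, 7, 55) = 79
B (Dana): max(2, 27) = 27
C (Dana): max(-71, -95) = -71
R0 (Wren): min(79, 27, -71) = -71

-71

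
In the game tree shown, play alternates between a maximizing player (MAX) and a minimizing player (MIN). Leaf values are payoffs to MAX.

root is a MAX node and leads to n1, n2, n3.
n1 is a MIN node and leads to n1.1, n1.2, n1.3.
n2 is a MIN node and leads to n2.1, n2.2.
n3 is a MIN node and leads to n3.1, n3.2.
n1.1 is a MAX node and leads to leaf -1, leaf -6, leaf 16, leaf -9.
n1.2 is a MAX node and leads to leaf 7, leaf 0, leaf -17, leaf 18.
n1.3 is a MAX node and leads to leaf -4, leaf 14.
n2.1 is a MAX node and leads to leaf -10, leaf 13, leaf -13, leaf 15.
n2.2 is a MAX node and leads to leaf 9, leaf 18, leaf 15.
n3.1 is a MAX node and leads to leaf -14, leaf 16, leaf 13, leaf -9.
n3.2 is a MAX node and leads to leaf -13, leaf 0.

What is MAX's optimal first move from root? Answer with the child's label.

n2

n1.1 (MAX): max(-1, -6, 16, -9) = 16
n1.2 (MAX): max(7, 0, -17, 18) = 18
n1.3 (MAX): max(-4, 14) = 14
n1 (MIN): min(16, 18, 14) = 14
n2.1 (MAX): max(-10, 13, -13, 15) = 15
n2.2 (MAX): max(9, 18, 15) = 18
n2 (MIN): min(15, 18) = 15
n3.1 (MAX): max(-14, 16, 13, -9) = 16
n3.2 (MAX): max(-13, 0) = 0
n3 (MIN): min(16, 0) = 0
root (MAX): max(14, 15, 0) = 15
MAX at root wants the highest of {n1=14, n2=15, n3=0}, so chooses n2.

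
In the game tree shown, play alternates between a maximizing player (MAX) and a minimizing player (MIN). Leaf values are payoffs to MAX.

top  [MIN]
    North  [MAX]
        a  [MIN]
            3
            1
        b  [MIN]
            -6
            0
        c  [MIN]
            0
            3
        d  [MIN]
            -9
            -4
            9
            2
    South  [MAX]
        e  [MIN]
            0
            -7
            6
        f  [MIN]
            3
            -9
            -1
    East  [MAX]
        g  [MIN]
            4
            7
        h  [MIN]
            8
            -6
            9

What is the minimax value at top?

-7

a (MIN): min(3, 1) = 1
b (MIN): min(-6, 0) = -6
c (MIN): min(0, 3) = 0
d (MIN): min(-9, -4, 9, 2) = -9
North (MAX): max(1, -6, 0, -9) = 1
e (MIN): min(0, -7, 6) = -7
f (MIN): min(3, -9, -1) = -9
South (MAX): max(-7, -9) = -7
g (MIN): min(4, 7) = 4
h (MIN): min(8, -6, 9) = -6
East (MAX): max(4, -6) = 4
top (MIN): min(1, -7, 4) = -7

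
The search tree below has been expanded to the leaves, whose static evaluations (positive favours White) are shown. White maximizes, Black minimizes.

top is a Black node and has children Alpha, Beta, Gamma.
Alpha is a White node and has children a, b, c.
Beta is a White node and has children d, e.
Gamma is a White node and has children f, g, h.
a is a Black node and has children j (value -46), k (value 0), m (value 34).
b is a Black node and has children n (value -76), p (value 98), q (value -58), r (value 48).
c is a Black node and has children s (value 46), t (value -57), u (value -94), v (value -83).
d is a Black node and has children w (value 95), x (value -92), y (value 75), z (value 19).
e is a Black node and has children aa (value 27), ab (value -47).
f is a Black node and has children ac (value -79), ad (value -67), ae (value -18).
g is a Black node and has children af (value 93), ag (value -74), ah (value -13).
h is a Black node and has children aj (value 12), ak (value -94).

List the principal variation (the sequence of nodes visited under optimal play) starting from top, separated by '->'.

a (Black): min(-46, 0, 34) = -46
b (Black): min(-76, 98, -58, 48) = -76
c (Black): min(46, -57, -94, -83) = -94
Alpha (White): max(-46, -76, -94) = -46
d (Black): min(95, -92, 75, 19) = -92
e (Black): min(27, -47) = -47
Beta (White): max(-92, -47) = -47
f (Black): min(-79, -67, -18) = -79
g (Black): min(93, -74, -13) = -74
h (Black): min(12, -94) = -94
Gamma (White): max(-79, -74, -94) = -74
top (Black): min(-46, -47, -74) = -74
At top, Black picks Gamma (lowest: -74).
At Gamma, White picks g (highest: -74).
At g, Black picks ag (lowest: -74).
Terminal value -74.

top -> Gamma -> g -> ag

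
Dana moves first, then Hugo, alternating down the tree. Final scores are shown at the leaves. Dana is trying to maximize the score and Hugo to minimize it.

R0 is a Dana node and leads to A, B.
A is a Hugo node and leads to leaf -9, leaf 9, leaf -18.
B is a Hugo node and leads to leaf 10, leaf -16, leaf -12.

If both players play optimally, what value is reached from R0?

-16

A (Hugo): min(-9, 9, -18) = -18
B (Hugo): min(10, -16, -12) = -16
R0 (Dana): max(-18, -16) = -16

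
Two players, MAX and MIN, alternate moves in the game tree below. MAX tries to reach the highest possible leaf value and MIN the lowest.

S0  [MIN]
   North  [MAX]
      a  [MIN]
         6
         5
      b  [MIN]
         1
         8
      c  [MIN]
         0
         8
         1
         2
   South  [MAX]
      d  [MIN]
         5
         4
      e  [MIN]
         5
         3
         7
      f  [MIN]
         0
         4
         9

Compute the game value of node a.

5

a (MIN): min(6, 5) = 5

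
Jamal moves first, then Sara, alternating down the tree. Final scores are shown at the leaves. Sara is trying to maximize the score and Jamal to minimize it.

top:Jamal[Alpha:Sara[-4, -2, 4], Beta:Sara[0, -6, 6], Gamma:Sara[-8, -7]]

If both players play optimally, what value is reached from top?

Alpha (Sara): max(-4, -2, 4) = 4
Beta (Sara): max(0, -6, 6) = 6
Gamma (Sara): max(-8, -7) = -7
top (Jamal): min(4, 6, -7) = -7

-7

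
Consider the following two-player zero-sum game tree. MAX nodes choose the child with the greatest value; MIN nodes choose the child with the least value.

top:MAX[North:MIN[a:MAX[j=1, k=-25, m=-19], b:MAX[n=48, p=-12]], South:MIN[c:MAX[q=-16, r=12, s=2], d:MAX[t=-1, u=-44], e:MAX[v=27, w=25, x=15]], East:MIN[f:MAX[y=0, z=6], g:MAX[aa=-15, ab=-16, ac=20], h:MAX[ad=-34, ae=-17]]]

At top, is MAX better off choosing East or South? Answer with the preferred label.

f (MAX): max(0, 6) = 6
g (MAX): max(-15, -16, 20) = 20
h (MAX): max(-34, -17) = -17
East (MIN): min(6, 20, -17) = -17
c (MAX): max(-16, 12, 2) = 12
d (MAX): max(-1, -44) = -1
e (MAX): max(27, 25, 15) = 27
South (MIN): min(12, -1, 27) = -1
MAX prefers the higher value; East=-17, South=-1. South is better since -1 > -17.

South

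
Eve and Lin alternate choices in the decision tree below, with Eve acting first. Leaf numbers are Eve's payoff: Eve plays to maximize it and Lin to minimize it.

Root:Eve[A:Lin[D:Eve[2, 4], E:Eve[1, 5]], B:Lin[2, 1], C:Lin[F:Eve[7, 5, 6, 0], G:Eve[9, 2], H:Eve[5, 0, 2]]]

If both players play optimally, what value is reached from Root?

5

D (Eve): max(2, 4) = 4
E (Eve): max(1, 5) = 5
A (Lin): min(4, 5) = 4
B (Lin): min(2, 1) = 1
F (Eve): max(7, 5, 6, 0) = 7
G (Eve): max(9, 2) = 9
H (Eve): max(5, 0, 2) = 5
C (Lin): min(7, 9, 5) = 5
Root (Eve): max(4, 1, 5) = 5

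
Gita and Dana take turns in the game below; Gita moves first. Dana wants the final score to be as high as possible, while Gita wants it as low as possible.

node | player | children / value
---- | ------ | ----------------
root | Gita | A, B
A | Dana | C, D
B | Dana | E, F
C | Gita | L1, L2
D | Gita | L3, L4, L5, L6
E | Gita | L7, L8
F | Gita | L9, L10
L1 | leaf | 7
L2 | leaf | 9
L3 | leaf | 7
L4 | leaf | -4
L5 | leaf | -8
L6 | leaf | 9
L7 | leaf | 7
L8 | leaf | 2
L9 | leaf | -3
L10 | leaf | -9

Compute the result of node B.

2

E (Gita): min(7, 2) = 2
F (Gita): min(-3, -9) = -9
B (Dana): max(2, -9) = 2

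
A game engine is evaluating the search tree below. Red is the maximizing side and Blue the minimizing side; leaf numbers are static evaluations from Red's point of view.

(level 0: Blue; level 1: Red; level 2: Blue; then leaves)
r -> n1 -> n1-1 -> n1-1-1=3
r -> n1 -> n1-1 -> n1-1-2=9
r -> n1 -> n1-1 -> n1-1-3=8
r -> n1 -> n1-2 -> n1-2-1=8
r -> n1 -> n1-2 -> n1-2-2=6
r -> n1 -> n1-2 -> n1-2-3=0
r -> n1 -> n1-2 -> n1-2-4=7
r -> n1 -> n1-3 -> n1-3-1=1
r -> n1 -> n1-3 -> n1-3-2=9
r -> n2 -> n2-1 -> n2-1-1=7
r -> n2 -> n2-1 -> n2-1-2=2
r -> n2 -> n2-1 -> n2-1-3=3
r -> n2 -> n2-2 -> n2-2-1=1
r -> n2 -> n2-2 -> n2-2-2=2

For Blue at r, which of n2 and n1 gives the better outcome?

n2

n2-1 (Blue): min(7, 2, 3) = 2
n2-2 (Blue): min(1, 2) = 1
n2 (Red): max(2, 1) = 2
n1-1 (Blue): min(3, 9, 8) = 3
n1-2 (Blue): min(8, 6, 0, 7) = 0
n1-3 (Blue): min(1, 9) = 1
n1 (Red): max(3, 0, 1) = 3
Blue prefers the lower value; n2=2, n1=3. n2 is better since 2 < 3.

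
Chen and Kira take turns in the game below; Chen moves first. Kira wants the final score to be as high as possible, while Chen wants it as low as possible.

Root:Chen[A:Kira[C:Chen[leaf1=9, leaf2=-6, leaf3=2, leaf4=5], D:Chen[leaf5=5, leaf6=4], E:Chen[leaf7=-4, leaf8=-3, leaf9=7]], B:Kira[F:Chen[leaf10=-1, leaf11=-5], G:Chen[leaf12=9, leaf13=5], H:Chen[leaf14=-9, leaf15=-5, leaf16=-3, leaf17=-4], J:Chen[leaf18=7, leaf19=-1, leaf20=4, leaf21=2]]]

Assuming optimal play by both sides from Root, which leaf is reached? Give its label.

C (Chen): min(9, -6, 2, 5) = -6
D (Chen): min(5, 4) = 4
E (Chen): min(-4, -3, 7) = -4
A (Kira): max(-6, 4, -4) = 4
F (Chen): min(-1, -5) = -5
G (Chen): min(9, 5) = 5
H (Chen): min(-9, -5, -3, -4) = -9
J (Chen): min(7, -1, 4, 2) = -1
B (Kira): max(-5, 5, -9, -1) = 5
Root (Chen): min(4, 5) = 4
At Root, Chen picks A (lowest: 4).
At A, Kira picks D (highest: 4).
At D, Chen picks leaf6 (lowest: 4).
Terminal value 4.

leaf6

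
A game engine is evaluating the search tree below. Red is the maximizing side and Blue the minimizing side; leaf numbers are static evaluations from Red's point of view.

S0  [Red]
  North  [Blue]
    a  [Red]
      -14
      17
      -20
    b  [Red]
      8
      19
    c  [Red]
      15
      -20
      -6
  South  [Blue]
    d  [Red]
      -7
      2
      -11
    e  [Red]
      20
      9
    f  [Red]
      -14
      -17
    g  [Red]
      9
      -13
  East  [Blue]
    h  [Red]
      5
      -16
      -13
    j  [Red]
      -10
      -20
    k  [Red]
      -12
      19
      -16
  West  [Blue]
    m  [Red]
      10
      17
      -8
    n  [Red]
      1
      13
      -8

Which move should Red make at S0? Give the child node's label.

North

a (Red): max(-14, 17, -20) = 17
b (Red): max(8, 19) = 19
c (Red): max(15, -20, -6) = 15
North (Blue): min(17, 19, 15) = 15
d (Red): max(-7, 2, -11) = 2
e (Red): max(20, 9) = 20
f (Red): max(-14, -17) = -14
g (Red): max(9, -13) = 9
South (Blue): min(2, 20, -14, 9) = -14
h (Red): max(5, -16, -13) = 5
j (Red): max(-10, -20) = -10
k (Red): max(-12, 19, -16) = 19
East (Blue): min(5, -10, 19) = -10
m (Red): max(10, 17, -8) = 17
n (Red): max(1, 13, -8) = 13
West (Blue): min(17, 13) = 13
S0 (Red): max(15, -14, -10, 13) = 15
Red at S0 wants the highest of {North=15, South=-14, East=-10, West=13}, so chooses North.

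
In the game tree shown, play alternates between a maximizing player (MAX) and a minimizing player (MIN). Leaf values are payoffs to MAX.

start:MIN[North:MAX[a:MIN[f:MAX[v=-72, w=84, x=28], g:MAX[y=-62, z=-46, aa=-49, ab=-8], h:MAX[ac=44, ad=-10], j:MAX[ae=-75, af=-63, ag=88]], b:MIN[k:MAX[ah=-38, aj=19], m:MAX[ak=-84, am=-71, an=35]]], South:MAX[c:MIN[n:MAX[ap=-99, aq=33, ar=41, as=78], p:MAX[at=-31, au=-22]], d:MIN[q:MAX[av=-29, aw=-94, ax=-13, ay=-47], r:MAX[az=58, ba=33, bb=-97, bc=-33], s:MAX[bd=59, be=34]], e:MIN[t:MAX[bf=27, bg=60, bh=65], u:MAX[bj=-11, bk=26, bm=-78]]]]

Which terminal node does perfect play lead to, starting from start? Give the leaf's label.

aj

f (MAX): max(-72, 84, 28) = 84
g (MAX): max(-62, -46, -49, -8) = -8
h (MAX): max(44, -10) = 44
j (MAX): max(-75, -63, 88) = 88
a (MIN): min(84, -8, 44, 88) = -8
k (MAX): max(-38, 19) = 19
m (MAX): max(-84, -71, 35) = 35
b (MIN): min(19, 35) = 19
North (MAX): max(-8, 19) = 19
n (MAX): max(-99, 33, 41, 78) = 78
p (MAX): max(-31, -22) = -22
c (MIN): min(78, -22) = -22
q (MAX): max(-29, -94, -13, -47) = -13
r (MAX): max(58, 33, -97, -33) = 58
s (MAX): max(59, 34) = 59
d (MIN): min(-13, 58, 59) = -13
t (MAX): max(27, 60, 65) = 65
u (MAX): max(-11, 26, -78) = 26
e (MIN): min(65, 26) = 26
South (MAX): max(-22, -13, 26) = 26
start (MIN): min(19, 26) = 19
At start, MIN picks North (lowest: 19).
At North, MAX picks b (highest: 19).
At b, MIN picks k (lowest: 19).
At k, MAX picks aj (highest: 19).
Terminal value 19.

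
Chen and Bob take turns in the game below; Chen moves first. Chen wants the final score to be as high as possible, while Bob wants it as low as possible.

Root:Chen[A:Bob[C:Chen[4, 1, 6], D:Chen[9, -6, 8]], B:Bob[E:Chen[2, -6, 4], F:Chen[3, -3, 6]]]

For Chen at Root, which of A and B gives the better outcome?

A

C (Chen): max(4, 1, 6) = 6
D (Chen): max(9, -6, 8) = 9
A (Bob): min(6, 9) = 6
E (Chen): max(2, -6, 4) = 4
F (Chen): max(3, -3, 6) = 6
B (Bob): min(4, 6) = 4
Chen prefers the higher value; A=6, B=4. A is better since 6 > 4.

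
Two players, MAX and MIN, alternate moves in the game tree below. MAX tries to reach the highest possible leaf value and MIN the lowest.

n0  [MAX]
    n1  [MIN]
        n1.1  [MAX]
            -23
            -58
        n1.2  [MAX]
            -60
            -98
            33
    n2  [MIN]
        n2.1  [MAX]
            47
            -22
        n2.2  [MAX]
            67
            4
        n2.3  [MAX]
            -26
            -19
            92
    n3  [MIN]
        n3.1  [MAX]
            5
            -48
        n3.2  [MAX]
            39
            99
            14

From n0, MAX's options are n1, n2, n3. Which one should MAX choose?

n2

n1.1 (MAX): max(-23, -58) = -23
n1.2 (MAX): max(-60, -98, 33) = 33
n1 (MIN): min(-23, 33) = -23
n2.1 (MAX): max(47, -22) = 47
n2.2 (MAX): max(67, 4) = 67
n2.3 (MAX): max(-26, -19, 92) = 92
n2 (MIN): min(47, 67, 92) = 47
n3.1 (MAX): max(5, -48) = 5
n3.2 (MAX): max(39, 99, 14) = 99
n3 (MIN): min(5, 99) = 5
n0 (MAX): max(-23, 47, 5) = 47
MAX at n0 wants the highest of {n1=-23, n2=47, n3=5}, so chooses n2.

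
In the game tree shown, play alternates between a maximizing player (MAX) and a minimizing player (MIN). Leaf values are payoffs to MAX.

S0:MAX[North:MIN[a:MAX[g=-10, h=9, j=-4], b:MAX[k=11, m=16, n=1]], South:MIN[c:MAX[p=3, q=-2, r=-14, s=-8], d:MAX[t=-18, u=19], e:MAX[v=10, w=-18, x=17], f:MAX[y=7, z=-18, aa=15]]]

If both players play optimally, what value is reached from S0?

a (MAX): max(-10, 9, -4) = 9
b (MAX): max(11, 16, 1) = 16
North (MIN): min(9, 16) = 9
c (MAX): max(3, -2, -14, -8) = 3
d (MAX): max(-18, 19) = 19
e (MAX): max(10, -18, 17) = 17
f (MAX): max(7, -18, 15) = 15
South (MIN): min(3, 19, 17, 15) = 3
S0 (MAX): max(9, 3) = 9

9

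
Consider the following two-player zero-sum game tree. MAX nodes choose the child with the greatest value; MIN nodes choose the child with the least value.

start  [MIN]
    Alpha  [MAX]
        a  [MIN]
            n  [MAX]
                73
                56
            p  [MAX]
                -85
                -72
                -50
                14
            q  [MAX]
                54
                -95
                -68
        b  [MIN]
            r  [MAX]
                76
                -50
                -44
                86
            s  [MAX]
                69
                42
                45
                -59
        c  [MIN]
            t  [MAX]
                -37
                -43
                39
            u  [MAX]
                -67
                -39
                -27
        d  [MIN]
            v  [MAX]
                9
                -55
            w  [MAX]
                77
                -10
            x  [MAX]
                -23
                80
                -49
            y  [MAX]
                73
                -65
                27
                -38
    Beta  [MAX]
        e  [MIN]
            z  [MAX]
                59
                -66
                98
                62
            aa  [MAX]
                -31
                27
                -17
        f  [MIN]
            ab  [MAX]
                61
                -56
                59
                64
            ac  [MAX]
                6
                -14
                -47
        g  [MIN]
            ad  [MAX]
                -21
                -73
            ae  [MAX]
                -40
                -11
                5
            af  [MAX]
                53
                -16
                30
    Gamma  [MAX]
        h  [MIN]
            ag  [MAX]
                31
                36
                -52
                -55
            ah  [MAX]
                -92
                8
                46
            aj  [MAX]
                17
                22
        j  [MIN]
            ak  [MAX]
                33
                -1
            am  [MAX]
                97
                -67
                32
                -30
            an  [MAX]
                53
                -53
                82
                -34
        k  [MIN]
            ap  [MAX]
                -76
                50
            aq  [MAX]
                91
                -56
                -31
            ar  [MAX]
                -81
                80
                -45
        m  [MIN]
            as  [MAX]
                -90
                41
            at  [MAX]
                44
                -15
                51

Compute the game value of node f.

ab (MAX): max(61, -56, 59, 64) = 64
ac (MAX): max(6, -14, -47) = 6
f (MIN): min(64, 6) = 6

6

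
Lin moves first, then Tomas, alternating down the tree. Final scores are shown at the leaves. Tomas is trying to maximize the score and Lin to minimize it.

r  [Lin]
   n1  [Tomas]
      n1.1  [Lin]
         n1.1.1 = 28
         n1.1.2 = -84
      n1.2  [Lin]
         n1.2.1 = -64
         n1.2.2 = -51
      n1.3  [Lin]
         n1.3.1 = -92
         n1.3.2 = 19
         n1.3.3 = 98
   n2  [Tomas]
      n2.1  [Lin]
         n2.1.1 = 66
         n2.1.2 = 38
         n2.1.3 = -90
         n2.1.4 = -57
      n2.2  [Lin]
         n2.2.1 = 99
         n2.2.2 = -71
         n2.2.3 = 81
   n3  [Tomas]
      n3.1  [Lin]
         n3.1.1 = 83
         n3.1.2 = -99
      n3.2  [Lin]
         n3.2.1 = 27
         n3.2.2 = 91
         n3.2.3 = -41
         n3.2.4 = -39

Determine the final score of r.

-71

n1.1 (Lin): min(28, -84) = -84
n1.2 (Lin): min(-64, -51) = -64
n1.3 (Lin): min(-92, 19, 98) = -92
n1 (Tomas): max(-84, -64, -92) = -64
n2.1 (Lin): min(66, 38, -90, -57) = -90
n2.2 (Lin): min(99, -71, 81) = -71
n2 (Tomas): max(-90, -71) = -71
n3.1 (Lin): min(83, -99) = -99
n3.2 (Lin): min(27, 91, -41, -39) = -41
n3 (Tomas): max(-99, -41) = -41
r (Lin): min(-64, -71, -41) = -71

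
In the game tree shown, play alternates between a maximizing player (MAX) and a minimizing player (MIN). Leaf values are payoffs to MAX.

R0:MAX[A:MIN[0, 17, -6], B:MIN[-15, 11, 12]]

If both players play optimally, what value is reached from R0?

-6

A (MIN): min(0, 17, -6) = -6
B (MIN): min(-15, 11, 12) = -15
R0 (MAX): max(-6, -15) = -6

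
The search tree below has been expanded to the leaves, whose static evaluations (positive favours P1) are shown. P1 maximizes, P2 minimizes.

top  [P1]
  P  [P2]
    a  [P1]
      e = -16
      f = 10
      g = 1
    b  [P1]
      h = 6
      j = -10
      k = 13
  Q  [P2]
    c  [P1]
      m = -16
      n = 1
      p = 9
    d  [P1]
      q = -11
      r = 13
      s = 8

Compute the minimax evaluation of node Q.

9

c (P1): max(-16, 1, 9) = 9
d (P1): max(-11, 13, 8) = 13
Q (P2): min(9, 13) = 9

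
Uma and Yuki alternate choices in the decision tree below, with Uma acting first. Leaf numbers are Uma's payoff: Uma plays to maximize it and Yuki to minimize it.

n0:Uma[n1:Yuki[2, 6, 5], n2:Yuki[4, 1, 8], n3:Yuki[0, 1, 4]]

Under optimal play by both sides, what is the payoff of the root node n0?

n1 (Yuki): min(2, 6, 5) = 2
n2 (Yuki): min(4, 1, 8) = 1
n3 (Yuki): min(0, 1, 4) = 0
n0 (Uma): max(2, 1, 0) = 2

2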